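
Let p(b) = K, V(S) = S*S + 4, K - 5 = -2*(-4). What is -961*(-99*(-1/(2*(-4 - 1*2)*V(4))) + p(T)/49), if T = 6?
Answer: 554497/3920 ≈ 141.45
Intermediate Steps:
K = 13 (K = 5 - 2*(-4) = 5 + 8 = 13)
V(S) = 4 + S**2 (V(S) = S**2 + 4 = 4 + S**2)
p(b) = 13
-961*(-99*(-1/(2*(-4 - 1*2)*V(4))) + p(T)/49) = -961*(-99*(-1/(2*(-4 - 1*2)*(4 + 4**2))) + 13/49) = -961*(-99*(-1/(2*(-4 - 2)*(4 + 16))) + 13*(1/49)) = -961*(-99/(-2*(-6)*20) + 13/49) = -961*(-99/(12*20) + 13/49) = -961*(-99/240 + 13/49) = -961*(-99*1/240 + 13/49) = -961*(-33/80 + 13/49) = -961*(-577/3920) = 554497/3920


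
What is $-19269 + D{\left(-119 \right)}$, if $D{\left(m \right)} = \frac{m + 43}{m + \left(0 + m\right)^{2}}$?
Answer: $- \frac{135287687}{7021} \approx -19269.0$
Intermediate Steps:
$D{\left(m \right)} = \frac{43 + m}{m + m^{2}}$
$-19269 + D{\left(-119 \right)} = -19269 + \frac{43 - 119}{\left(-119\right) \left(1 - 119\right)} = -19269 - \frac{1}{119} \frac{1}{-118} \left(-76\right) = -19269 - \left(- \frac{1}{14042}\right) \left(-76\right) = -19269 - \frac{38}{7021} = - \frac{135287687}{7021}$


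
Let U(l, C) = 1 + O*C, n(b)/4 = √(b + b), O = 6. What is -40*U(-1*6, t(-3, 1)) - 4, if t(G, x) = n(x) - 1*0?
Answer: -44 - 960*√2 ≈ -1401.6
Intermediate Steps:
n(b) = 4*√2*√b (n(b) = 4*√(b + b) = 4*√(2*b) = 4*(√2*√b) = 4*√2*√b)
t(G, x) = 4*√2*√x (t(G, x) = 4*√2*√x - 1*0 = 4*√2*√x + 0 = 4*√2*√x)
U(l, C) = 1 + 6*C
-40*U(-1*6, t(-3, 1)) - 4 = -40*(1 + 6*(4*√2*√1)) - 4 = -40*(1 + 6*(4*√2*1)) - 4 = -40*(1 + 6*(4*√2)) - 4 = -40*(1 + 24*√2) - 4 = (-40 - 960*√2) - 4 = -44 - 960*√2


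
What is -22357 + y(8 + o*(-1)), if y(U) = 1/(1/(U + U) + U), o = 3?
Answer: -1140197/51 ≈ -22357.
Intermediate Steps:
y(U) = 1/(U + 1/(2*U)) (y(U) = 1/(1/(2*U) + U) = 1/(U + 1/(2*U)))
-22357 + y(8 + o*(-1)) = -22357 + 2*(8 + 3*(-1))/(1 + 2*(8 + 3*(-1))²) = -22357 + 2*(8 - 3)/(1 + 2*(8 - 3)²) = -22357 + 2*5/(1 + 2*5²) = -22357 + 2*5/(1 + 2*25) = -22357 + 2*5/(1 + 50) = -22357 + 2*5/51 = -22357 + 2*5*(1/51) = -22357 + 10/51 = -1140197/51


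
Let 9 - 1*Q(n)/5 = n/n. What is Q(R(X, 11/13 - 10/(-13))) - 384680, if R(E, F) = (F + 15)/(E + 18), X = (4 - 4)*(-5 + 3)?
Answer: -384640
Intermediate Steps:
X = 0 (X = 0*(-2) = 0)
R(E, F) = (15 + F)/(18 + E)
Q(n) = 40 (Q(n) = 45 - 5*n/n = 45 - 5*1 = 45 - 5 = 40)
Q(R(X, 11/13 - 10/(-13))) - 384680 = 40 - 384680 = -384640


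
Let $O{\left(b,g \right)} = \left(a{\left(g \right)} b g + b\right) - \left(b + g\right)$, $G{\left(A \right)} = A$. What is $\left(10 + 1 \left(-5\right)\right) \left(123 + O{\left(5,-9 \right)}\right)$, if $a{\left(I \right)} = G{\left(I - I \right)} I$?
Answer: $660$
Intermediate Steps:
$a{\left(I \right)} = 0$ ($a{\left(I \right)} = \left(I - I\right) I = 0 I = 0$)
$O{\left(b,g \right)} = - g$ ($O{\left(b,g \right)} = \left(0 b g + b\right) - \left(b + g\right) = \left(0 g + b\right) - \left(b + g\right) = \left(0 + b\right) - \left(b + g\right) = b - \left(b + g\right) = - g$)
$\left(10 + 1 \left(-5\right)\right) \left(123 + O{\left(5,-9 \right)}\right) = \left(10 + 1 \left(-5\right)\right) \left(123 - -9\right) = \left(10 - 5\right) \left(123 + 9\right) = 5 \cdot 132 = 660$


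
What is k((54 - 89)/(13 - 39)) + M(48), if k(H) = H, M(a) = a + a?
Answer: 2531/26 ≈ 97.346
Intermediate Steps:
M(a) = 2*a
k((54 - 89)/(13 - 39)) + M(48) = (54 - 89)/(13 - 39) + 2*48 = -35/(-26) + 96 = -35*(-1/26) + 96 = 35/26 + 96 = 2531/26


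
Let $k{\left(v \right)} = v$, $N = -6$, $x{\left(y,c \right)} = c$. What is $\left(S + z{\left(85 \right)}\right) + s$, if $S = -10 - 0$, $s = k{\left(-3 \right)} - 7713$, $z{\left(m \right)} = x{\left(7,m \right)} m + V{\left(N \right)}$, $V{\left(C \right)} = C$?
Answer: $-507$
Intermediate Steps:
$z{\left(m \right)} = -6 + m^{2}$ ($z{\left(m \right)} = m m - 6 = m^{2} - 6 = -6 + m^{2}$)
$s = -7716$ ($s = -3 - 7713 = -7716$)
$S = -10$ ($S = -10 + 0 = -10$)
$\left(S + z{\left(85 \right)}\right) + s = \left(-10 - \left(6 - 85^{2}\right)\right) - 7716 = \left(-10 + \left(-6 + 7225\right)\right) - 7716 = \left(-10 + 7219\right) - 7716 = 7209 - 7716 = -507$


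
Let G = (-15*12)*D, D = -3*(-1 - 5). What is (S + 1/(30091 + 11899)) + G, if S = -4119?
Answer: -309004409/41990 ≈ -7359.0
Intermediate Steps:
D = 18 (D = -3*(-6) = 18)
G = -3240 (G = -15*12*18 = -180*18 = -3240)
(S + 1/(30091 + 11899)) + G = (-4119 + 1/(30091 + 11899)) - 3240 = (-4119 + 1/41990) - 3240 = -172956809/41990 - 3240 = -309004409/41990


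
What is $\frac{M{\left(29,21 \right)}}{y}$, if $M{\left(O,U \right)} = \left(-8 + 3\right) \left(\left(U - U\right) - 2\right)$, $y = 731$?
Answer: $\frac{10}{731} \approx 0.01368$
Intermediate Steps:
$M{\left(O,U \right)} = 10$ ($M{\left(O,U \right)} = - 5 \left(0 - 2\right) = \left(-5\right) \left(-2\right) = 10$)
$\frac{M{\left(29,21 \right)}}{y} = \frac{10}{731}$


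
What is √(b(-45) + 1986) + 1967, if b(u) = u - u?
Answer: 1967 + √1986 ≈ 2011.6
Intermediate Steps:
b(u) = 0
√(b(-45) + 1986) + 1967 = √(0 + 1986) + 1967 = √1986 + 1967 = 1967 + √1986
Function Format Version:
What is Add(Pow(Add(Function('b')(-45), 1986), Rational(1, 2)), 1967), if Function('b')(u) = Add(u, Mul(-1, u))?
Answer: Add(1967, Pow(1986, Rational(1, 2))) ≈ 2011.6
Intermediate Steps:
Function('b')(u) = 0
Add(Pow(Add(Function('b')(-45), 1986), Rational(1, 2)), 1967) = Add(Pow(Add(0, 1986), Rational(1, 2)), 1967) = Add(Pow(1986, Rational(1, 2)), 1967) = Add(1967, Pow(1986, Rational(1, 2)))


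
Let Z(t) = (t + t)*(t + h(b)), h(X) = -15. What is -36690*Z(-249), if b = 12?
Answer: -4823707680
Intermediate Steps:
Z(t) = 2*t*(-15 + t) (Z(t) = (t + t)*(t - 15) = (2*t)*(-15 + t) = 2*t*(-15 + t))
-36690*Z(-249) = -36690*2*(-249)*(-15 - 249) = -36690*2*(-249)*(-264) = -36690/(1/131472) = -36690/1/131472 = -36690*131472 = -4823707680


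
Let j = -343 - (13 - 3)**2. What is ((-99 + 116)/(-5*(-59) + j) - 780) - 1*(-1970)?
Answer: 176103/148 ≈ 1189.9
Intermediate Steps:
j = -443 (j = -343 - 1*10**2 = -343 - 1*100 = -343 - 100 = -443)
((-99 + 116)/(-5*(-59) + j) - 780) - 1*(-1970) = ((-99 + 116)/(-5*(-59) - 443) - 780) - 1*(-1970) = (17/(295 - 443) - 780) + 1970 = (17/(-148) - 780) + 1970 = (17*(-1/148) - 780) + 1970 = (-17/148 - 780) + 1970 = -115457/148 + 1970 = 176103/148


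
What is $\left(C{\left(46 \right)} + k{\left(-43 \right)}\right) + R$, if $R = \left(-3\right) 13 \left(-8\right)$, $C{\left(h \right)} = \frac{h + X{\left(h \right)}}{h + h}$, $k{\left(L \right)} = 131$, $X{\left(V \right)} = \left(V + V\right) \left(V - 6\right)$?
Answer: $\frac{967}{2} \approx 483.5$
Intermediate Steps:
$X{\left(V \right)} = 2 V \left(-6 + V\right)$
$C{\left(h \right)} = \frac{h + 2 h \left(-6 + h\right)}{2 h}$ ($C{\left(h \right)} = \frac{h + 2 h \left(-6 + h\right)}{h + h} = \frac{h + 2 h \left(-6 + h\right)}{2 h}$)
$R = 312$ ($R = \left(-39\right) \left(-8\right) = 312$)
$\left(C{\left(46 \right)} + k{\left(-43 \right)}\right) + R = \left(\left(- \frac{11}{2} + 46\right) + 131\right) + 312 = \left(\frac{81}{2} + 131\right) + 312 = \frac{343}{2} + 312 = \frac{967}{2}$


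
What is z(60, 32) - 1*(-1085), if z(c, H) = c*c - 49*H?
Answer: 3117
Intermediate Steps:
z(c, H) = c**2 - 49*H
z(60, 32) - 1*(-1085) = (60**2 - 49*32) - 1*(-1085) = (3600 - 1568) + 1085 = 2032 + 1085 = 3117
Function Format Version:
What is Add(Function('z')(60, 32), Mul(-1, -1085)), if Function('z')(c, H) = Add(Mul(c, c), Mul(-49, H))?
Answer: 3117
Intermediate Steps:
Function('z')(c, H) = Add(Pow(c, 2), Mul(-49, H))
Add(Function('z')(60, 32), Mul(-1, -1085)) = Add(Add(Pow(60, 2), Mul(-49, 32)), Mul(-1, -1085)) = Add(Add(3600, -1568), 1085) = Add(2032, 1085) = 3117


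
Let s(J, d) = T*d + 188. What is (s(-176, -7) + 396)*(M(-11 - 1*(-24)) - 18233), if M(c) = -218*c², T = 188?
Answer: 40314900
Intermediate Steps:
s(J, d) = 188 + 188*d (s(J, d) = 188*d + 188 = 188 + 188*d)
(s(-176, -7) + 396)*(M(-11 - 1*(-24)) - 18233) = ((188 + 188*(-7)) + 396)*(-218*(-11 - 1*(-24))² - 18233) = ((188 - 1316) + 396)*(-218*(-11 + 24)² - 18233) = (-1128 + 396)*(-218*13² - 18233) = -732*(-218*169 - 18233) = -732*(-36842 - 18233) = -732*(-55075) = 40314900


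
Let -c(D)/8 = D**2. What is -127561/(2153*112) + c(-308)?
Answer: -26143018799/34448 ≈ -7.5891e+5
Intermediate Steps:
c(D) = -8*D**2
-127561/(2153*112) + c(-308) = -127561/(2153*112) - 8*(-308)**2 = -127561/241136 - 8*94864 = -127561*1/241136 - 758912 = -18223/34448 - 758912 = -26143018799/34448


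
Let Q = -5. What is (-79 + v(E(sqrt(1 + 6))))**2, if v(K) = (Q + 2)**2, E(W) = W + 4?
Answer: 4900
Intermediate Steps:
E(W) = 4 + W
v(K) = 9 (v(K) = (-5 + 2)**2 = (-3)**2 = 9)
(-79 + v(E(sqrt(1 + 6))))**2 = (-79 + 9)**2 = (-70)**2 = 4900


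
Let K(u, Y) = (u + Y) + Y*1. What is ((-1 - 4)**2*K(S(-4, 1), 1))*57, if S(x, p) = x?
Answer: -2850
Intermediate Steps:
K(u, Y) = u + 2*Y (K(u, Y) = (Y + u) + Y = u + 2*Y)
((-1 - 4)**2*K(S(-4, 1), 1))*57 = ((-1 - 4)**2*(-4 + 2*1))*57 = ((-5)**2*(-4 + 2))*57 = (25*(-2))*57 = -50*57 = -2850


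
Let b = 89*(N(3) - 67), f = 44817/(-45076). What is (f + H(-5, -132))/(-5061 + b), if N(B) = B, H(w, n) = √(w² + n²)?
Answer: 44817/484882532 - √17449/10757 ≈ -0.012187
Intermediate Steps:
H(w, n) = √(n² + w²)
f = -44817/45076 (f = 44817*(-1/45076) = -44817/45076 ≈ -0.99425)
b = -5696 (b = 89*(3 - 67) = 89*(-64) = -5696)
(f + H(-5, -132))/(-5061 + b) = (-44817/45076 + √((-132)² + (-5)²))/(-5061 - 5696) = (-44817/45076 + √(17424 + 25))/(-10757) = (-44817/45076 + √17449)*(-1/10757) = 44817/484882532 - √17449/10757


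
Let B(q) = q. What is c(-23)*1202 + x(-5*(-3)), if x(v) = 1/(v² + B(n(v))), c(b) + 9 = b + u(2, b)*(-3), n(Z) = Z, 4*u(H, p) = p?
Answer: -4255079/240 ≈ -17730.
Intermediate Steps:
u(H, p) = p/4
c(b) = -9 + b/4 (c(b) = -9 + (b + (b/4)*(-3)) = -9 + (b - 3*b/4) = -9 + b/4)
x(v) = 1/(v + v²) (x(v) = 1/(v² + v) = 1/(v + v²))
c(-23)*1202 + x(-5*(-3)) = (-9 + (¼)*(-23))*1202 + 1/(((-5*(-3)))*(1 - 5*(-3))) = (-9 - 23/4)*1202 + 1/(15*(1 + 15)) = -59/4*1202 + (1/15)/16 = -35459/2 + (1/15)*(1/16) = -35459/2 + 1/240 = -4255079/240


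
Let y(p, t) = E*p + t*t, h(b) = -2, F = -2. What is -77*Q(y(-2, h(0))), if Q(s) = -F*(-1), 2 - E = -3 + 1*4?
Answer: 154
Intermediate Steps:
E = 1 (E = 2 - (-3 + 1*4) = 2 - (-3 + 4) = 2 - 1*1 = 2 - 1 = 1)
y(p, t) = p + t² (y(p, t) = 1*p + t*t = p + t²)
Q(s) = -2 (Q(s) = -1*(-2)*(-1) = 2*(-1) = -2)
-77*Q(y(-2, h(0))) = -77*(-2) = 154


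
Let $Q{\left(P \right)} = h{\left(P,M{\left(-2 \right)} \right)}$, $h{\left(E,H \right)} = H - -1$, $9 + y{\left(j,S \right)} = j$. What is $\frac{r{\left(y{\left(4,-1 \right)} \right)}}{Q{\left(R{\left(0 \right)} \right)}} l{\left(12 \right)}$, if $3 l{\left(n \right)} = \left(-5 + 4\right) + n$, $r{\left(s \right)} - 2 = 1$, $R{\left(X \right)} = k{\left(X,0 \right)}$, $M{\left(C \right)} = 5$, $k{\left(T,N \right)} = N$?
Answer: $\frac{11}{6} \approx 1.8333$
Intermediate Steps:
$y{\left(j,S \right)} = -9 + j$
$R{\left(X \right)} = 0$
$r{\left(s \right)} = 3$ ($r{\left(s \right)} = 2 + 1 = 3$)
$h{\left(E,H \right)} = 1 + H$ ($h{\left(E,H \right)} = H + 1 = 1 + H$)
$Q{\left(P \right)} = 6$ ($Q{\left(P \right)} = 1 + 5 = 6$)
$l{\left(n \right)} = - \frac{1}{3} + \frac{n}{3}$ ($l{\left(n \right)} = \frac{\left(-5 + 4\right) + n}{3} = \frac{-1 + n}{3} = - \frac{1}{3} + \frac{n}{3}$)
$\frac{r{\left(y{\left(4,-1 \right)} \right)}}{Q{\left(R{\left(0 \right)} \right)}} l{\left(12 \right)} = \frac{3}{6} \left(- \frac{1}{3} + \frac{1}{3} \cdot 12\right) = 3 \cdot \frac{1}{6} \left(- \frac{1}{3} + 4\right) = \frac{1}{2} \cdot \frac{11}{3} = \frac{11}{6}$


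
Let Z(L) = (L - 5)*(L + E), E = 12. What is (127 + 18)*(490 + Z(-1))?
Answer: 61480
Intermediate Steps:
Z(L) = (-5 + L)*(12 + L) (Z(L) = (L - 5)*(L + 12) = (-5 + L)*(12 + L))
(127 + 18)*(490 + Z(-1)) = (127 + 18)*(490 + (-60 + (-1)**2 + 7*(-1))) = 145*(490 + (-60 + 1 - 7)) = 145*(490 - 66) = 145*424 = 61480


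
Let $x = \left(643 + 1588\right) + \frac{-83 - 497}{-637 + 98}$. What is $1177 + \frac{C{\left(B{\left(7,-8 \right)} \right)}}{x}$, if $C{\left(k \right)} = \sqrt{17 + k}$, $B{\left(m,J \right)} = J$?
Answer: $\frac{1416037370}{1203089} \approx 1177.0$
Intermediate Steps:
$x = \frac{1203089}{539}$ ($x = 2231 - \frac{580}{-539} = 2231 - - \frac{580}{539} = 2231 + \frac{580}{539} = \frac{1203089}{539} \approx 2232.1$)
$1177 + \frac{C{\left(B{\left(7,-8 \right)} \right)}}{x} = 1177 + \frac{\sqrt{17 - 8}}{\frac{1203089}{539}} = 1177 + \sqrt{9} \cdot \frac{539}{1203089} = 1177 + 3 \cdot \frac{539}{1203089} = 1177 + \frac{1617}{1203089} = \frac{1416037370}{1203089}$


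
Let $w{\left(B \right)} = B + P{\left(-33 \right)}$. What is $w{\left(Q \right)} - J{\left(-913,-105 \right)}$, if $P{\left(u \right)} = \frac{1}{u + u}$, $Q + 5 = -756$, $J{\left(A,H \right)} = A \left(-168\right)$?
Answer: $- \frac{10173571}{66} \approx -1.5415 \cdot 10^{5}$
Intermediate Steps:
$J{\left(A,H \right)} = - 168 A$
$Q = -761$ ($Q = -5 - 756 = -761$)
$P{\left(u \right)} = \frac{1}{2 u}$
$w{\left(B \right)} = - \frac{1}{66} + B$ ($w{\left(B \right)} = B + \frac{1}{2 \left(-33\right)} = B + \frac{1}{2} \left(- \frac{1}{33}\right) = B - \frac{1}{66} = - \frac{1}{66} + B$)
$w{\left(Q \right)} - J{\left(-913,-105 \right)} = \left(- \frac{1}{66} - 761\right) - \left(-168\right) \left(-913\right) = - \frac{50227}{66} - 153384 = - \frac{10173571}{66}$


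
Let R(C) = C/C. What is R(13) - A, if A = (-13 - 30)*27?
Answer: 1162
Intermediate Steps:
R(C) = 1
A = -1161 (A = -43*27 = -1161)
R(13) - A = 1 - 1*(-1161) = 1 + 1161 = 1162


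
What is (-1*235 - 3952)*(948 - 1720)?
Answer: 3232364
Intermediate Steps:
(-1*235 - 3952)*(948 - 1720) = (-235 - 3952)*(-772) = -4187*(-772) = 3232364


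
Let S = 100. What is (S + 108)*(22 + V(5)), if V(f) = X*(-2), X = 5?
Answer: 2496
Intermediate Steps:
V(f) = -10 (V(f) = 5*(-2) = -10)
(S + 108)*(22 + V(5)) = (100 + 108)*(22 - 10) = 208*12 = 2496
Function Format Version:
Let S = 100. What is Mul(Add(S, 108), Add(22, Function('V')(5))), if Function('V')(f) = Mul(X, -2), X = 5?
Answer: 2496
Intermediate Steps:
Function('V')(f) = -10 (Function('V')(f) = Mul(5, -2) = -10)
Mul(Add(S, 108), Add(22, Function('V')(5))) = Mul(Add(100, 108), Add(22, -10)) = Mul(208, 12) = 2496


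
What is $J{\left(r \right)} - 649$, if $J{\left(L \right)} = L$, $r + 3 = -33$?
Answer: $-685$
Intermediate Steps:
$r = -36$ ($r = -3 - 33 = -36$)
$J{\left(r \right)} - 649 = -36 - 649 = -685$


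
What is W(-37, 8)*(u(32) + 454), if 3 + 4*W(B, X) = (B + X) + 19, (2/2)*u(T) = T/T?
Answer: -5915/4 ≈ -1478.8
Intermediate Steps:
u(T) = 1 (u(T) = T/T = 1)
W(B, X) = 4 + B/4 + X/4 (W(B, X) = -3/4 + ((B + X) + 19)/4 = -3/4 + (19 + B + X)/4 = -3/4 + (19/4 + B/4 + X/4) = 4 + B/4 + X/4)
W(-37, 8)*(u(32) + 454) = (4 + (1/4)*(-37) + (1/4)*8)*(1 + 454) = (4 - 37/4 + 2)*455 = -13/4*455 = -5915/4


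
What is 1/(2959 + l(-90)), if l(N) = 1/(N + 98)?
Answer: 8/23673 ≈ 0.00033794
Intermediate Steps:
l(N) = 1/(98 + N)
1/(2959 + l(-90)) = 1/(2959 + 1/(98 - 90)) = 1/(2959 + 1/8) = 1/(2959 + ⅛) = 1/(23673/8) = 8/23673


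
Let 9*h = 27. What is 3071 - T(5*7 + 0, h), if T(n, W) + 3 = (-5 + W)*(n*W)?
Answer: 3284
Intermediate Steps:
h = 3 (h = (1/9)*27 = 3)
T(n, W) = -3 + W*n*(-5 + W) (T(n, W) = -3 + (-5 + W)*(n*W) = -3 + (-5 + W)*(W*n) = -3 + W*n*(-5 + W))
3071 - T(5*7 + 0, h) = 3071 - (-3 + (5*7 + 0)*3**2 - 5*3*(5*7 + 0)) = 3071 - (-3 + (35 + 0)*9 - 5*3*(35 + 0)) = 3071 - (-3 + 35*9 - 5*3*35) = 3071 - (-3 + 315 - 525) = 3071 - 1*(-213) = 3071 + 213 = 3284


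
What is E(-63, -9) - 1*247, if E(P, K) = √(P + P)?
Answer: -247 + 3*I*√14 ≈ -247.0 + 11.225*I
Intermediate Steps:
E(P, K) = √2*√P (E(P, K) = √(2*P) = √2*√P)
E(-63, -9) - 1*247 = √2*√(-63) - 1*247 = √2*(3*I*√7) - 247 = 3*I*√14 - 247 = -247 + 3*I*√14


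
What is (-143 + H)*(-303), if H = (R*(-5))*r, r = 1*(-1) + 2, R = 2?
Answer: 46359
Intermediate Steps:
r = 1 (r = -1 + 2 = 1)
H = -10 (H = (2*(-5))*1 = -10*1 = -10)
(-143 + H)*(-303) = (-143 - 10)*(-303) = -153*(-303) = 46359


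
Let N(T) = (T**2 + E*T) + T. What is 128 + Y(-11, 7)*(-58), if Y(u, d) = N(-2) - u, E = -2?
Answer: -858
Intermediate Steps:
N(T) = T**2 - T (N(T) = (T**2 - 2*T) + T = T**2 - T)
Y(u, d) = 6 - u (Y(u, d) = -2*(-1 - 2) - u = -2*(-3) - u = 6 - u)
128 + Y(-11, 7)*(-58) = 128 + (6 - 1*(-11))*(-58) = 128 + (6 + 11)*(-58) = 128 + 17*(-58) = 128 - 986 = -858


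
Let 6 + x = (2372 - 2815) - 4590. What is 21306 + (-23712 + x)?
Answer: -7445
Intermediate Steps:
x = -5039 (x = -6 + ((2372 - 2815) - 4590) = -6 + (-443 - 4590) = -6 - 5033 = -5039)
21306 + (-23712 + x) = 21306 + (-23712 - 5039) = 21306 - 28751 = -7445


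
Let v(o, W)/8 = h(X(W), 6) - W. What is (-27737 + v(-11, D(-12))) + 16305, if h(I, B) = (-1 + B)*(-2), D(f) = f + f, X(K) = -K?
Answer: -11320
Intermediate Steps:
D(f) = 2*f
h(I, B) = 2 - 2*B
v(o, W) = -80 - 8*W (v(o, W) = 8*((2 - 2*6) - W) = 8*((2 - 12) - W) = 8*(-10 - W) = -80 - 8*W)
(-27737 + v(-11, D(-12))) + 16305 = (-27737 + (-80 - 16*(-12))) + 16305 = (-27737 + (-80 - 8*(-24))) + 16305 = (-27737 + (-80 + 192)) + 16305 = (-27737 + 112) + 16305 = -27625 + 16305 = -11320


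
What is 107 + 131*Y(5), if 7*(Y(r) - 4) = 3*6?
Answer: 6775/7 ≈ 967.86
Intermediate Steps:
Y(r) = 46/7 (Y(r) = 4 + (3*6)/7 = 4 + (⅐)*18 = 4 + 18/7 = 46/7)
107 + 131*Y(5) = 107 + 131*(46/7) = 107 + 6026/7 = 6775/7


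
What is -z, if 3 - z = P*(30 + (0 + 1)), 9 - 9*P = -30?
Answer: 394/3 ≈ 131.33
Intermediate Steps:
P = 13/3 (P = 1 - ⅑*(-30) = 1 + 10/3 = 13/3 ≈ 4.3333)
z = -394/3 (z = 3 - 13*(30 + (0 + 1))/3 = 3 - 13*(30 + 1)/3 = 3 - 13*31/3 = 3 - 1*403/3 = 3 - 403/3 = -394/3 ≈ -131.33)
-z = -1*(-394/3) = 394/3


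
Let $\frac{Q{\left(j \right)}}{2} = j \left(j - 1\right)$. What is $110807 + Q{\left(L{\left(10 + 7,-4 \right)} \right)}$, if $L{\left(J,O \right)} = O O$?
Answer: $111287$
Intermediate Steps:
$L{\left(J,O \right)} = O^{2}$
$Q{\left(j \right)} = 2 j \left(-1 + j\right)$ ($Q{\left(j \right)} = 2 j \left(j - 1\right) = 2 j \left(-1 + j\right)$)
$110807 + Q{\left(L{\left(10 + 7,-4 \right)} \right)} = 110807 + 2 \left(-4\right)^{2} \left(-1 + \left(-4\right)^{2}\right) = 110807 + 2 \cdot 16 \left(-1 + 16\right) = 110807 + 2 \cdot 16 \cdot 15 = 110807 + 480 = 111287$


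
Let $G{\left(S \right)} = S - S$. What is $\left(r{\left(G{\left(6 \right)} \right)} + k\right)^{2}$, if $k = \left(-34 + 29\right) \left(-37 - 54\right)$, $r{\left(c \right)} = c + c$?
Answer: $207025$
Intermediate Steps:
$G{\left(S \right)} = 0$
$r{\left(c \right)} = 2 c$
$k = 455$ ($k = \left(-5\right) \left(-91\right) = 455$)
$\left(r{\left(G{\left(6 \right)} \right)} + k\right)^{2} = \left(2 \cdot 0 + 455\right)^{2} = \left(0 + 455\right)^{2} = 455^{2} = 207025$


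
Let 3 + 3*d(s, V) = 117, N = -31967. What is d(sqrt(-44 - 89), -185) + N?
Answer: -31929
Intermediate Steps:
d(s, V) = 38 (d(s, V) = -1 + (1/3)*117 = -1 + 39 = 38)
d(sqrt(-44 - 89), -185) + N = 38 - 31967 = -31929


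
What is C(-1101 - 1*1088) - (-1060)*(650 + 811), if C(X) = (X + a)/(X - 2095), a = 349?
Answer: 1658615320/1071 ≈ 1.5487e+6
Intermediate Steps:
C(X) = (349 + X)/(-2095 + X) (C(X) = (X + 349)/(X - 2095) = (349 + X)/(-2095 + X))
C(-1101 - 1*1088) - (-1060)*(650 + 811) = (349 + (-1101 - 1*1088))/(-2095 + (-1101 - 1*1088)) - (-1060)*(650 + 811) = (349 + (-1101 - 1088))/(-2095 + (-1101 - 1088)) - (-1060)*1461 = (349 - 2189)/(-2095 - 2189) - 1*(-1548660) = -1840/(-4284) + 1548660 = -1/4284*(-1840) + 1548660 = 460/1071 + 1548660 = 1658615320/1071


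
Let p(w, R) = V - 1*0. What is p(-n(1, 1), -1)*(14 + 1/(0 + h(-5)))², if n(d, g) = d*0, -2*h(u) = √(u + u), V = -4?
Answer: -3912/5 - 112*I*√10/5 ≈ -782.4 - 70.835*I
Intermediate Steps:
h(u) = -√2*√u/2 (h(u) = -√(u + u)/2 = -√2*√u/2)
n(d, g) = 0
p(w, R) = -4 (p(w, R) = -4 - 1*0 = -4 + 0 = -4)
p(-n(1, 1), -1)*(14 + 1/(0 + h(-5)))² = -4*(14 + 1/(0 - √2*√(-5)/2))² = -4*(14 + 1/(0 - √2*I*√5/2))² = -4*(14 + 1/(0 - I*√10/2))² = -4*(14 + 1/(-I*√10/2))² = -4*(14 + I*√10/5)²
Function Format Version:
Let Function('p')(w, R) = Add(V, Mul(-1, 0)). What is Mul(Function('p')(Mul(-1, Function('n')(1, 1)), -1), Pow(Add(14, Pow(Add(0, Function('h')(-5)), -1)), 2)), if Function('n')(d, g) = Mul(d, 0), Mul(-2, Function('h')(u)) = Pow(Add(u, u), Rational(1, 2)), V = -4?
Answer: Add(Rational(-3912, 5), Mul(Rational(-112, 5), I, Pow(10, Rational(1, 2)))) ≈ Add(-782.40, Mul(-70.835, I))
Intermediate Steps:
Function('h')(u) = Mul(Rational(-1, 2), Pow(2, Rational(1, 2)), Pow(u, Rational(1, 2))) (Function('h')(u) = Mul(Rational(-1, 2), Pow(Add(u, u), Rational(1, 2))) = Mul(Rational(-1, 2), Pow(Mul(2, u), Rational(1, 2))) = Mul(Rational(-1, 2), Mul(Pow(2, Rational(1, 2)), Pow(u, Rational(1, 2)))) = Mul(Rational(-1, 2), Pow(2, Rational(1, 2)), Pow(u, Rational(1, 2))))
Function('n')(d, g) = 0
Function('p')(w, R) = -4 (Function('p')(w, R) = Add(-4, Mul(-1, 0)) = Add(-4, 0) = -4)
Mul(Function('p')(Mul(-1, Function('n')(1, 1)), -1), Pow(Add(14, Pow(Add(0, Function('h')(-5)), -1)), 2)) = Mul(-4, Pow(Add(14, Pow(Add(0, Mul(Rational(-1, 2), Pow(2, Rational(1, 2)), Pow(-5, Rational(1, 2)))), -1)), 2)) = Mul(-4, Pow(Add(14, Pow(Add(0, Mul(Rational(-1, 2), Pow(2, Rational(1, 2)), Mul(I, Pow(5, Rational(1, 2))))), -1)), 2)) = Mul(-4, Pow(Add(14, Pow(Add(0, Mul(Rational(-1, 2), I, Pow(10, Rational(1, 2)))), -1)), 2)) = Mul(-4, Pow(Add(14, Pow(Mul(Rational(-1, 2), I, Pow(10, Rational(1, 2))), -1)), 2)) = Mul(-4, Pow(Add(14, Mul(Rational(1, 5), I, Pow(10, Rational(1, 2)))), 2))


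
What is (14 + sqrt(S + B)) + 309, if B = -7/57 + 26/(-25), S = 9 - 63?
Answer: 323 + I*sqrt(4480599)/285 ≈ 323.0 + 7.4272*I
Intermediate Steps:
S = -54
B = -1657/1425 (B = -7*1/57 + 26*(-1/25) = -7/57 - 26/25 = -1657/1425 ≈ -1.1628)
(14 + sqrt(S + B)) + 309 = (14 + sqrt(-54 - 1657/1425)) + 309 = (14 + sqrt(-78607/1425)) + 309 = (14 + I*sqrt(4480599)/285) + 309 = 323 + I*sqrt(4480599)/285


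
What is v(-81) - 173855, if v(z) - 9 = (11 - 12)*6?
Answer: -173852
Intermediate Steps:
v(z) = 3 (v(z) = 9 + (11 - 12)*6 = 9 - 1*6 = 9 - 6 = 3)
v(-81) - 173855 = 3 - 173855 = -173852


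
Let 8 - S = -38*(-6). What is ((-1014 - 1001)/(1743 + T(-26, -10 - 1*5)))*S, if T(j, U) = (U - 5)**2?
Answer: 443300/2143 ≈ 206.86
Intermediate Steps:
T(j, U) = (-5 + U)**2
S = -220 (S = 8 - (-38)*(-6) = 8 - 1*228 = 8 - 228 = -220)
((-1014 - 1001)/(1743 + T(-26, -10 - 1*5)))*S = ((-1014 - 1001)/(1743 + (-5 + (-10 - 1*5))**2))*(-220) = -2015/(1743 + (-5 + (-10 - 5))**2)*(-220) = -2015/(1743 + (-5 - 15)**2)*(-220) = -2015/(1743 + (-20)**2)*(-220) = -2015/(1743 + 400)*(-220) = -2015/2143*(-220) = 443300/2143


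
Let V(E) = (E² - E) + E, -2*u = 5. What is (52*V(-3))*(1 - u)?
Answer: 1638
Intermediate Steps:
u = -5/2 (u = -½*5 = -5/2 ≈ -2.5000)
V(E) = E²
(52*V(-3))*(1 - u) = (52*(-3)²)*(1 - 1*(-5/2)) = (52*9)*(1 + 5/2) = 468*(7/2) = 1638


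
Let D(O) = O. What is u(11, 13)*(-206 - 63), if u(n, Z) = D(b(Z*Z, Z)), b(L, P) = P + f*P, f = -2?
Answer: 3497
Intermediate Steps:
b(L, P) = -P (b(L, P) = P - 2*P = -P)
u(n, Z) = -Z
u(11, 13)*(-206 - 63) = (-1*13)*(-206 - 63) = -13*(-269) = 3497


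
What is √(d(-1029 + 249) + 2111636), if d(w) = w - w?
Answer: 2*√527909 ≈ 1453.1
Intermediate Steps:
d(w) = 0
√(d(-1029 + 249) + 2111636) = √(0 + 2111636) = √2111636 = 2*√527909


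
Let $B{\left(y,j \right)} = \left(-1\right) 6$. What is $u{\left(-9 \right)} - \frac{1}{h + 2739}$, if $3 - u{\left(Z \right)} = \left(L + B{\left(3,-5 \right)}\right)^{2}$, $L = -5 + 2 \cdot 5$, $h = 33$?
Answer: $\frac{5543}{2772} \approx 1.9996$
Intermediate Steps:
$L = 5$ ($L = -5 + 10 = 5$)
$B{\left(y,j \right)} = -6$
$u{\left(Z \right)} = 2$ ($u{\left(Z \right)} = 3 - \left(5 - 6\right)^{2} = 3 - \left(-1\right)^{2} = 3 - 1 = 2$)
$u{\left(-9 \right)} - \frac{1}{h + 2739} = 2 - \frac{1}{33 + 2739} = 2 - \frac{1}{2772} = \frac{5543}{2772}$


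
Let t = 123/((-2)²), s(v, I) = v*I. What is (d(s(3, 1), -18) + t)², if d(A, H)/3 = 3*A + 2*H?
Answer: 40401/16 ≈ 2525.1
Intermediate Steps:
s(v, I) = I*v
d(A, H) = 6*H + 9*A (d(A, H) = 3*(3*A + 2*H) = 3*(2*H + 3*A) = 6*H + 9*A)
t = 123/4 ≈ 30.750
(d(s(3, 1), -18) + t)² = ((6*(-18) + 9*(1*3)) + 123/4)² = ((-108 + 9*3) + 123/4)² = ((-108 + 27) + 123/4)² = (-81 + 123/4)² = (-201/4)² = 40401/16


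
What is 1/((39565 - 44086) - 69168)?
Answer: -1/73689 ≈ -1.3571e-5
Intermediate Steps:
1/((39565 - 44086) - 69168) = 1/(-4521 - 69168) = 1/(-73689) = -1/73689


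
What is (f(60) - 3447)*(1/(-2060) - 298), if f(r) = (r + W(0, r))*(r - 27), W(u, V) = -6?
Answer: 204422373/412 ≈ 4.9617e+5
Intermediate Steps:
f(r) = (-27 + r)*(-6 + r) (f(r) = (r - 6)*(r - 27) = (-6 + r)*(-27 + r) = (-27 + r)*(-6 + r))
(f(60) - 3447)*(1/(-2060) - 298) = ((162 + 60**2 - 33*60) - 3447)*(1/(-2060) - 298) = ((162 + 3600 - 1980) - 3447)*(-1/2060 - 298) = (1782 - 3447)*(-613881/2060) = -1665*(-613881/2060) = 204422373/412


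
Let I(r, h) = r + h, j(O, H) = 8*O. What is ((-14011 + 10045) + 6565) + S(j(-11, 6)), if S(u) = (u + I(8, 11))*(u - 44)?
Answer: 11707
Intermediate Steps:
I(r, h) = h + r
S(u) = (-44 + u)*(19 + u) (S(u) = (u + (11 + 8))*(u - 44) = (u + 19)*(-44 + u) = (19 + u)*(-44 + u) = (-44 + u)*(19 + u))
((-14011 + 10045) + 6565) + S(j(-11, 6)) = ((-14011 + 10045) + 6565) + (-836 + (8*(-11))**2 - 200*(-11)) = (-3966 + 6565) + (-836 + (-88)**2 - 25*(-88)) = 2599 + (-836 + 7744 + 2200) = 2599 + 9108 = 11707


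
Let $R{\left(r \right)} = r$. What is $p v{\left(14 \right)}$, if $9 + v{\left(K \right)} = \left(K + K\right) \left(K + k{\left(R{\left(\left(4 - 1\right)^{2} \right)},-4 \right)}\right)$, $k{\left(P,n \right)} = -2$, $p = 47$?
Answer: $15369$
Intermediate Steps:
$v{\left(K \right)} = -9 + 2 K \left(-2 + K\right)$ ($v{\left(K \right)} = -9 + \left(K + K\right) \left(K - 2\right) = -9 + 2 K \left(-2 + K\right)$)
$p v{\left(14 \right)} = 47 \left(-9 - 56 + 2 \cdot 14^{2}\right) = 47 \left(-9 - 56 + 2 \cdot 196\right) = 47 \left(-9 - 56 + 392\right) = 47 \cdot 327 = 15369$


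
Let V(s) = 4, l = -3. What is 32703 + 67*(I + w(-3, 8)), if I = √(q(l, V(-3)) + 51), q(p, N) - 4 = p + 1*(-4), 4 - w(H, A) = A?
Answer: 32435 + 268*√3 ≈ 32899.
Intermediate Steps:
w(H, A) = 4 - A
q(p, N) = p (q(p, N) = 4 + (p + 1*(-4)) = 4 + (p - 4) = 4 + (-4 + p) = p)
I = 4*√3 (I = √(-3 + 51) = √48 = 4*√3 ≈ 6.9282)
32703 + 67*(I + w(-3, 8)) = 32703 + 67*(4*√3 + (4 - 1*8)) = 32703 + 67*(4*√3 + (4 - 8)) = 32703 + 67*(4*√3 - 4) = 32703 + 67*(-4 + 4*√3) = 32703 + (-268 + 268*√3) = 32435 + 268*√3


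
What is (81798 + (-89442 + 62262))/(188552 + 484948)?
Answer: 9103/112250 ≈ 0.081096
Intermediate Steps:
(81798 + (-89442 + 62262))/(188552 + 484948) = (81798 - 27180)/673500 = 54618*(1/673500) = 9103/112250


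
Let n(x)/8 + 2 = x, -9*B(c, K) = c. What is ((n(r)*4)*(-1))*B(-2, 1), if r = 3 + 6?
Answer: -448/9 ≈ -49.778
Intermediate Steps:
B(c, K) = -c/9
r = 9
n(x) = -16 + 8*x
((n(r)*4)*(-1))*B(-2, 1) = (((-16 + 8*9)*4)*(-1))*(-⅑*(-2)) = (((-16 + 72)*4)*(-1))*(2/9) = ((56*4)*(-1))*(2/9) = (224*(-1))*(2/9) = -224*2/9 = -448/9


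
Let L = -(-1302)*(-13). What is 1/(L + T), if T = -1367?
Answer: -1/18293 ≈ -5.4666e-5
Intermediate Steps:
L = -16926 (L = -1*16926 = -16926)
1/(L + T) = 1/(-16926 - 1367) = 1/(-18293) = -1/18293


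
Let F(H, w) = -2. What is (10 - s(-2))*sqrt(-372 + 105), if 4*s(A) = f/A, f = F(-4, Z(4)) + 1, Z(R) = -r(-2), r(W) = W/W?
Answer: 79*I*sqrt(267)/8 ≈ 161.36*I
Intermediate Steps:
r(W) = 1
Z(R) = -1 (Z(R) = -1*1 = -1)
f = -1 (f = -2 + 1 = -1)
s(A) = -1/(4*A) (s(A) = (-1/A)/4 = -1/(4*A))
(10 - s(-2))*sqrt(-372 + 105) = (10 - (-1)/(4*(-2)))*sqrt(-372 + 105) = (10 - (-1)*(-1)/(4*2))*sqrt(-267) = (10 - 1*1/8)*(I*sqrt(267)) = (10 - 1/8)*(I*sqrt(267)) = 79*(I*sqrt(267))/8 = 79*I*sqrt(267)/8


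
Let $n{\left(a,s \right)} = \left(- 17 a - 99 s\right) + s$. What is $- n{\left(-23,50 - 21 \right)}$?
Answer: $2451$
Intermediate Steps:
$n{\left(a,s \right)} = - 98 s - 17 a$ ($n{\left(a,s \right)} = \left(- 99 s - 17 a\right) + s = - 98 s - 17 a$)
$- n{\left(-23,50 - 21 \right)} = - (- 98 \left(50 - 21\right) - -391) = - (\left(-98\right) 29 + 391) = - (-2842 + 391) = \left(-1\right) \left(-2451\right) = 2451$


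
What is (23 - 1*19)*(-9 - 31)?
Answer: -160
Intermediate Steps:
(23 - 1*19)*(-9 - 31) = (23 - 19)*(-40) = 4*(-40) = -160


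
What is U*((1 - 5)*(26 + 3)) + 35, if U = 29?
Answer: -3329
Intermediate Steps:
U*((1 - 5)*(26 + 3)) + 35 = 29*((1 - 5)*(26 + 3)) + 35 = 29*(-4*29) + 35 = 29*(-116) + 35 = -3364 + 35 = -3329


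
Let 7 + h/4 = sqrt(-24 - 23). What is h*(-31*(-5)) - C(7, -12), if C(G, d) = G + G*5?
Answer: -4382 + 620*I*sqrt(47) ≈ -4382.0 + 4250.5*I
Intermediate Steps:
C(G, d) = 6*G (C(G, d) = G + 5*G = 6*G)
h = -28 + 4*I*sqrt(47) (h = -28 + 4*sqrt(-24 - 23) = -28 + 4*sqrt(-47) = -28 + 4*(I*sqrt(47)) = -28 + 4*I*sqrt(47) ≈ -28.0 + 27.423*I)
h*(-31*(-5)) - C(7, -12) = (-28 + 4*I*sqrt(47))*(-31*(-5)) - 6*7 = (-28 + 4*I*sqrt(47))*155 - 1*42 = (-4340 + 620*I*sqrt(47)) - 42 = -4382 + 620*I*sqrt(47)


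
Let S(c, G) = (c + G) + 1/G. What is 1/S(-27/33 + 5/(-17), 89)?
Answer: 16643/1462902 ≈ 0.011377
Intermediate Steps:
S(c, G) = G + c + 1/G (S(c, G) = (G + c) + 1/G = G + c + 1/G)
1/S(-27/33 + 5/(-17), 89) = 1/(89 + (-27/33 + 5/(-17)) + 1/89) = 1/(89 + (-27*1/33 + 5*(-1/17)) + 1/89) = 1/(89 + (-9/11 - 5/17) + 1/89) = 1/(89 - 208/187 + 1/89) = 1/(1462902/16643) = 16643/1462902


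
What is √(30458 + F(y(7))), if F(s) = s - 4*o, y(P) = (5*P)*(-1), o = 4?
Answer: √30407 ≈ 174.38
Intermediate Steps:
y(P) = -5*P
F(s) = -16 + s (F(s) = s - 4*4 = s - 16 = -16 + s)
√(30458 + F(y(7))) = √(30458 + (-16 - 5*7)) = √(30458 + (-16 - 35)) = √(30458 - 51) = √30407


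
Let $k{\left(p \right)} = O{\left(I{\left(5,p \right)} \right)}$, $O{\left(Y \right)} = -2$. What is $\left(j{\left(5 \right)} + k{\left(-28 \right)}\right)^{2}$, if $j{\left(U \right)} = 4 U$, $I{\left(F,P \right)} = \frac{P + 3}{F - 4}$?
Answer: $324$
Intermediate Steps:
$I{\left(F,P \right)} = \frac{3 + P}{-4 + F}$
$k{\left(p \right)} = -2$
$\left(j{\left(5 \right)} + k{\left(-28 \right)}\right)^{2} = \left(4 \cdot 5 - 2\right)^{2} = \left(20 - 2\right)^{2} = 18^{2} = 324$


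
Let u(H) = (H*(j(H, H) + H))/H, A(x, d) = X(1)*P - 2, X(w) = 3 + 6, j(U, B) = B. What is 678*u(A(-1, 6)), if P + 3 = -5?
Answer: -100344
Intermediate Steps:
P = -8 (P = -3 - 5 = -8)
X(w) = 9
A(x, d) = -74 (A(x, d) = 9*(-8) - 2 = -72 - 2 = -74)
u(H) = 2*H (u(H) = (H*(H + H))/H = (H*(2*H))/H = (2*H**2)/H = 2*H)
678*u(A(-1, 6)) = 678*(2*(-74)) = 678*(-148) = -100344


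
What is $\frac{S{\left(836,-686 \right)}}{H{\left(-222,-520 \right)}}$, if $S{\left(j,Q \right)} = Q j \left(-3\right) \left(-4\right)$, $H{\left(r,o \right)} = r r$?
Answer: $- \frac{573496}{4107} \approx -139.64$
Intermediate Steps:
$H{\left(r,o \right)} = r^{2}$
$S{\left(j,Q \right)} = 12 Q j$ ($S{\left(j,Q \right)} = - 3 Q j \left(-4\right) = 12 Q j$)
$\frac{S{\left(836,-686 \right)}}{H{\left(-222,-520 \right)}} = \frac{12 \left(-686\right) 836}{\left(-222\right)^{2}} = - \frac{6881952}{49284} = \left(-6881952\right) \frac{1}{49284} = - \frac{573496}{4107}$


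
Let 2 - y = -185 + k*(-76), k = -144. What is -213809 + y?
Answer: -224566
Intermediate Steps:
y = -10757 (y = 2 - (-185 - 144*(-76)) = 2 - (-185 + 10944) = 2 - 1*10759 = 2 - 10759 = -10757)
-213809 + y = -213809 - 10757 = -224566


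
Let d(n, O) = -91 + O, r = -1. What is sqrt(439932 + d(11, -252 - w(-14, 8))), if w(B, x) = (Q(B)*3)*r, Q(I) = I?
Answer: sqrt(439547) ≈ 662.98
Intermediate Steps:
w(B, x) = -3*B (w(B, x) = (B*3)*(-1) = (3*B)*(-1) = -3*B)
sqrt(439932 + d(11, -252 - w(-14, 8))) = sqrt(439932 + (-91 + (-252 - (-3)*(-14)))) = sqrt(439932 + (-91 + (-252 - 1*42))) = sqrt(439932 + (-91 + (-252 - 42))) = sqrt(439932 + (-91 - 294)) = sqrt(439932 - 385) = sqrt(439547)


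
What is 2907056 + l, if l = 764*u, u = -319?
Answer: 2663340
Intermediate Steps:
l = -243716 (l = 764*(-319) = -243716)
2907056 + l = 2907056 - 243716 = 2663340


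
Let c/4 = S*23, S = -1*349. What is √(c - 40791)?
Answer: I*√72899 ≈ 270.0*I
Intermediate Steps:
S = -349
c = -32108 (c = 4*(-349*23) = 4*(-8027) = -32108)
√(c - 40791) = √(-32108 - 40791) = √(-72899) = I*√72899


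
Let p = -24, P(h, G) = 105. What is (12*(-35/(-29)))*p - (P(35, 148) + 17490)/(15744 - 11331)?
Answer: -14997765/42659 ≈ -351.57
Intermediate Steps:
(12*(-35/(-29)))*p - (P(35, 148) + 17490)/(15744 - 11331) = (12*(-35/(-29)))*(-24) - (105 + 17490)/(15744 - 11331) = (12*(-35*(-1/29)))*(-24) - 17595/4413 = (12*(35/29))*(-24) - 17595/4413 = (420/29)*(-24) - 1*5865/1471 = -10080/29 - 5865/1471 = -14997765/42659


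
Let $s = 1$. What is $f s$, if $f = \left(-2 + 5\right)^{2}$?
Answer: $9$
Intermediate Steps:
$f = 9$ ($f = 3^{2} = 9$)
$f s = 9 \cdot 1 = 9$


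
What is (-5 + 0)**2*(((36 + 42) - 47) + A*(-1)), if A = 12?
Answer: 475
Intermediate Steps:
(-5 + 0)**2*(((36 + 42) - 47) + A*(-1)) = (-5 + 0)**2*(((36 + 42) - 47) + 12*(-1)) = (-5)**2*((78 - 47) - 12) = 25*(31 - 12) = 25*19 = 475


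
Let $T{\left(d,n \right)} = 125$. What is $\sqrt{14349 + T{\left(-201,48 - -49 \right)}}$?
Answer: $\sqrt{14474} \approx 120.31$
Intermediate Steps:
$\sqrt{14349 + T{\left(-201,48 - -49 \right)}} = \sqrt{14349 + 125} = \sqrt{14474}$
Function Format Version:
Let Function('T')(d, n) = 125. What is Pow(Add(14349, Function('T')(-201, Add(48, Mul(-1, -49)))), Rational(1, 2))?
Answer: Pow(14474, Rational(1, 2)) ≈ 120.31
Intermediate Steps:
Pow(Add(14349, Function('T')(-201, Add(48, Mul(-1, -49)))), Rational(1, 2)) = Pow(Add(14349, 125), Rational(1, 2)) = Pow(14474, Rational(1, 2))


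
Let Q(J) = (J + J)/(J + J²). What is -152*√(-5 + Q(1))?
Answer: -304*I ≈ -304.0*I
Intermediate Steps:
Q(J) = 2*J/(J + J²) (Q(J) = (2*J)/(J + J²) = 2*J/(J + J²))
-152*√(-5 + Q(1)) = -152*√(-5 + 2/(1 + 1)) = -152*√(-5 + 2/2) = -152*√(-5 + 2*(½)) = -152*√(-5 + 1) = -304*I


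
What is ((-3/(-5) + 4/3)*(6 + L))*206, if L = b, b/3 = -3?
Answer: -5974/5 ≈ -1194.8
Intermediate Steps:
b = -9 (b = 3*(-3) = -9)
L = -9
((-3/(-5) + 4/3)*(6 + L))*206 = ((-3/(-5) + 4/3)*(6 - 9))*206 = ((-3*(-⅕) + 4*(⅓))*(-3))*206 = ((⅗ + 4/3)*(-3))*206 = ((29/15)*(-3))*206 = -29/5*206 = -5974/5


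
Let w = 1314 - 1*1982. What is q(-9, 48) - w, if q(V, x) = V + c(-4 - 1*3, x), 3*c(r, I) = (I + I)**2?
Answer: 3731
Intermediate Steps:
c(r, I) = 4*I**2/3 (c(r, I) = (I + I)**2/3 = (2*I)**2/3 = (4*I**2)/3 = 4*I**2/3)
q(V, x) = V + 4*x**2/3
w = -668 (w = 1314 - 1982 = -668)
q(-9, 48) - w = (-9 + (4/3)*48**2) - 1*(-668) = (-9 + (4/3)*2304) + 668 = (-9 + 3072) + 668 = 3063 + 668 = 3731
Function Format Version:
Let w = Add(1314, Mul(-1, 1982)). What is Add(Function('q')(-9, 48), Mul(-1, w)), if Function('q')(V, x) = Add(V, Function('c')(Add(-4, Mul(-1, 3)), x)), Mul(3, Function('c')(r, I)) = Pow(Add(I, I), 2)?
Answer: 3731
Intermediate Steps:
Function('c')(r, I) = Mul(Rational(4, 3), Pow(I, 2)) (Function('c')(r, I) = Mul(Rational(1, 3), Pow(Add(I, I), 2)) = Mul(Rational(1, 3), Pow(Mul(2, I), 2)) = Mul(Rational(1, 3), Mul(4, Pow(I, 2))) = Mul(Rational(4, 3), Pow(I, 2)))
Function('q')(V, x) = Add(V, Mul(Rational(4, 3), Pow(x, 2)))
w = -668 (w = Add(1314, -1982) = -668)
Add(Function('q')(-9, 48), Mul(-1, w)) = Add(Add(-9, Mul(Rational(4, 3), Pow(48, 2))), Mul(-1, -668)) = Add(Add(-9, Mul(Rational(4, 3), 2304)), 668) = Add(Add(-9, 3072), 668) = Add(3063, 668) = 3731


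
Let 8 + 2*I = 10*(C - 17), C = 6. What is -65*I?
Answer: 3835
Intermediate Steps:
I = -59 (I = -4 + (10*(6 - 17))/2 = -4 + (10*(-11))/2 = -4 + (½)*(-110) = -4 - 55 = -59)
-65*I = -65*(-59) = 3835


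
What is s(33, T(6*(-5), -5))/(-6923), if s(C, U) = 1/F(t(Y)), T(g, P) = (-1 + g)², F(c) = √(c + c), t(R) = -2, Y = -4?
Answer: I/13846 ≈ 7.2223e-5*I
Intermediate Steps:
F(c) = √2*√c (F(c) = √(2*c) = √2*√c)
s(C, U) = -I/2 (s(C, U) = 1/(√2*√(-2)) = 1/(√2*(I*√2)) = 1/(2*I) = -I/2)
s(33, T(6*(-5), -5))/(-6923) = -I/2/(-6923) = -I/2*(-1/6923) = I/13846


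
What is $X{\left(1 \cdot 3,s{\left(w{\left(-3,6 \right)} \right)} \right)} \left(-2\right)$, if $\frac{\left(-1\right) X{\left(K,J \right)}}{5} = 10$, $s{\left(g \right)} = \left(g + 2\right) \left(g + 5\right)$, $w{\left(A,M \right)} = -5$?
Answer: $100$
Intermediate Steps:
$s{\left(g \right)} = \left(2 + g\right) \left(5 + g\right)$
$X{\left(K,J \right)} = -50$ ($X{\left(K,J \right)} = \left(-5\right) 10 = -50$)
$X{\left(1 \cdot 3,s{\left(w{\left(-3,6 \right)} \right)} \right)} \left(-2\right) = \left(-50\right) \left(-2\right) = 100$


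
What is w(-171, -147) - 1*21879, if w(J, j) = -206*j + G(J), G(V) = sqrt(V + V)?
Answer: 8403 + 3*I*sqrt(38) ≈ 8403.0 + 18.493*I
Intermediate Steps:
G(V) = sqrt(2)*sqrt(V) (G(V) = sqrt(2*V) = sqrt(2)*sqrt(V))
w(J, j) = -206*j + sqrt(2)*sqrt(J)
w(-171, -147) - 1*21879 = (-206*(-147) + sqrt(2)*sqrt(-171)) - 1*21879 = (30282 + sqrt(2)*(3*I*sqrt(19))) - 21879 = (30282 + 3*I*sqrt(38)) - 21879 = 8403 + 3*I*sqrt(38)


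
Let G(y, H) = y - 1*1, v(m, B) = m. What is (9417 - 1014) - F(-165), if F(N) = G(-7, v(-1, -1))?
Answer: 8411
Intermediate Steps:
G(y, H) = -1 + y (G(y, H) = y - 1 = -1 + y)
F(N) = -8 (F(N) = -1 - 7 = -8)
(9417 - 1014) - F(-165) = (9417 - 1014) - 1*(-8) = 8403 + 8 = 8411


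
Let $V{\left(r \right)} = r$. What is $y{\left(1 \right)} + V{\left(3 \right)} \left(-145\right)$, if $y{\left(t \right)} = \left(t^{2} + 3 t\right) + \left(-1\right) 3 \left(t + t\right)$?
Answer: $-437$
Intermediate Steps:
$y{\left(t \right)} = t^{2} - 3 t$ ($y{\left(t \right)} = \left(t^{2} + 3 t\right) - 3 \cdot 2 t = \left(t^{2} + 3 t\right) - 6 t = t^{2} - 3 t$)
$y{\left(1 \right)} + V{\left(3 \right)} \left(-145\right) = 1 \left(-3 + 1\right) + 3 \left(-145\right) = 1 \left(-2\right) - 435 = -2 - 435 = -437$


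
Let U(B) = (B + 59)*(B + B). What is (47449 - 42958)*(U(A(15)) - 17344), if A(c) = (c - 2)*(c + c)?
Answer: 1494946116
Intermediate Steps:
A(c) = 2*c*(-2 + c) (A(c) = (-2 + c)*(2*c) = 2*c*(-2 + c))
U(B) = 2*B*(59 + B) (U(B) = (59 + B)*(2*B) = 2*B*(59 + B))
(47449 - 42958)*(U(A(15)) - 17344) = (47449 - 42958)*(2*(2*15*(-2 + 15))*(59 + 2*15*(-2 + 15)) - 17344) = 4491*(2*(2*15*13)*(59 + 2*15*13) - 17344) = 4491*(2*390*(59 + 390) - 17344) = 4491*(2*390*449 - 17344) = 4491*(350220 - 17344) = 4491*332876 = 1494946116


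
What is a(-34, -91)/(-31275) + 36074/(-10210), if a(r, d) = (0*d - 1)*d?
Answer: -112914346/31931775 ≈ -3.5361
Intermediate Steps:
a(r, d) = -d (a(r, d) = (0 - 1)*d = -d)
a(-34, -91)/(-31275) + 36074/(-10210) = -1*(-91)/(-31275) + 36074/(-10210) = 91*(-1/31275) + 36074*(-1/10210) = -91/31275 - 18037/5105 = -112914346/31931775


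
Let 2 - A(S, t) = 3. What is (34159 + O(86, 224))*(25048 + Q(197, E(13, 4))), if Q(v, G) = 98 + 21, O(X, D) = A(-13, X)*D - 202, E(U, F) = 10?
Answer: 848958411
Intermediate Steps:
A(S, t) = -1 (A(S, t) = 2 - 1*3 = 2 - 3 = -1)
O(X, D) = -202 - D (O(X, D) = -D - 202 = -202 - D)
Q(v, G) = 119
(34159 + O(86, 224))*(25048 + Q(197, E(13, 4))) = (34159 + (-202 - 1*224))*(25048 + 119) = (34159 + (-202 - 224))*25167 = (34159 - 426)*25167 = 33733*25167 = 848958411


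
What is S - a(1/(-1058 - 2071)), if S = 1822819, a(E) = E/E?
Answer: 1822818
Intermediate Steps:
a(E) = 1
S - a(1/(-1058 - 2071)) = 1822819 - 1*1 = 1822819 - 1 = 1822818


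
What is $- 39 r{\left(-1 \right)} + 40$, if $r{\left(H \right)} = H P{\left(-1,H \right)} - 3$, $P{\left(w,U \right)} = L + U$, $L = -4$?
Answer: $-38$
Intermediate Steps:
$P{\left(w,U \right)} = -4 + U$
$r{\left(H \right)} = -3 + H \left(-4 + H\right)$ ($r{\left(H \right)} = H \left(-4 + H\right) - 3 = -3 + H \left(-4 + H\right)$)
$- 39 r{\left(-1 \right)} + 40 = - 39 \left(-3 - \left(-4 - 1\right)\right) + 40 = - 39 \left(-3 - -5\right) + 40 = - 39 \left(-3 + 5\right) + 40 = \left(-39\right) 2 + 40 = -78 + 40 = -38$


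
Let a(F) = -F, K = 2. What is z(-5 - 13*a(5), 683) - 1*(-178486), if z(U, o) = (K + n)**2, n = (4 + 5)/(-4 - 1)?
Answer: 4462151/25 ≈ 1.7849e+5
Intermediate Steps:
n = -9/5 (n = 9/(-5) = 9*(-1/5) = -9/5 ≈ -1.8000)
z(U, o) = 1/25 (z(U, o) = (2 - 9/5)**2 = (1/5)**2 = 1/25)
z(-5 - 13*a(5), 683) - 1*(-178486) = 1/25 - 1*(-178486) = 1/25 + 178486 = 4462151/25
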